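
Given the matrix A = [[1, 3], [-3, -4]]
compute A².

[[-8, -9], [9, 7]]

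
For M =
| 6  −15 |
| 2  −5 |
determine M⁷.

M² = M (a projection; rank 1, trace 1), so M⁷ = M.

[[6, −15], [2, −5]]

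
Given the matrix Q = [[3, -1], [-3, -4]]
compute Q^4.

Q^2 = [[12, 1], [3, 19]]
Q^3 = [[33, -16], [-48, -79]]
Q^4 = [[147, 31], [93, 364]]

[[147, 31], [93, 364]]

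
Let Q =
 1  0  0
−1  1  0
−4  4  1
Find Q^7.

Q = I + N where N = [[0, 0, 0], [−1, 0, 0], [−4, 4, 0]] is strictly lower-triangular, so N^3 = 0.
(I + N)^7 = I + 7·N + 21·N^2 = [[1, 0, 0], [−7, 1, 0], [−112, 28, 1]].

[[1, 0, 0], [−7, 1, 0], [−112, 28, 1]]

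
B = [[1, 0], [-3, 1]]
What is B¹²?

[[1, 0], [-36, 1]]

B = I + N where N = [[0, 0], [-3, 0]] is strictly lower-triangular, so N² = 0.
(I + N)¹² = I + 12·N = [[1, 0], [-36, 1]].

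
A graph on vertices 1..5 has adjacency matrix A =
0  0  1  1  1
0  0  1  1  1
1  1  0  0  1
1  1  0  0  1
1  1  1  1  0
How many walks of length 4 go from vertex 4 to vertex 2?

16

The number of length-4 walks from vertex 4 to vertex 2 is entry (4,2) of A⁴, where A is the adjacency matrix.
A² = [[3, 3, 1, 1, 2], [3, 3, 1, 1, 2], [1, 1, 3, 3, 2], [1, 1, 3, 3, 2], [2, 2, 2, 2, 4]]
A³ = [[4, 4, 8, 8, 8], [4, 4, 8, 8, 8], [8, 8, 4, 4, 8], [8, 8, 4, 4, 8], [8, 8, 8, 8, 8]]
A⁴ = [[24, 24, 16, 16, 24], [24, 24, 16, 16, 24], [16, 16, 24, 24, 24], [16, 16, 24, 24, 24], [24, 24, 24, 24, 32]]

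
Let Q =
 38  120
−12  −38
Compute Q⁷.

tr Q = 0 and det Q = −4, so the characteristic polynomial is λ² − (0)λ + (−4) with roots −2 and 2.
Eigenvectors give P = [[−3, 10], [1, −3]] with P⁻¹ = [[3, 10], [1, 3]], and Q = P·diag(−2, 2)·P⁻¹.
Then Q⁷ = P·diag(−128, 128)·P⁻¹ = [[384, 1280], [−128, −384]] · [[3, 10], [1, 3]] = [[2432, 7680], [−768, −2432]].

[[2432, 7680], [−768, −2432]]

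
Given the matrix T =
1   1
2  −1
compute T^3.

[[3, 3], [6, −3]]

T^2 = [[3, 0], [0, 3]]
T^3 = [[3, 3], [6, −3]]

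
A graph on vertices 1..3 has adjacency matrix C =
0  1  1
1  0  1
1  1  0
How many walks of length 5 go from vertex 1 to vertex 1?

10

The number of length-5 walks from vertex 1 to vertex 1 is entry (1,1) of C⁵, where C is the adjacency matrix.
C² = [[2, 1, 1], [1, 2, 1], [1, 1, 2]]
C³ = [[2, 3, 3], [3, 2, 3], [3, 3, 2]]
C⁴ = [[6, 5, 5], [5, 6, 5], [5, 5, 6]]
C⁵ = [[10, 11, 11], [11, 10, 11], [11, 11, 10]]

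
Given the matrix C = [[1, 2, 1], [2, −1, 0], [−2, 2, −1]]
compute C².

[[3, 2, 0], [0, 5, 2], [4, −8, −1]]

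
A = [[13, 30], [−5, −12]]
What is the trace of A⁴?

97

tr A = 1 and det A = −6, so the characteristic polynomial is λ² − (1)λ + (−6) with roots 3 and −2.
Eigenvectors give P = [[−3, −2], [1, 1]] with P⁻¹ = [[−1, −2], [1, 3]], and A = P·diag(3, −2)·P⁻¹.
Then A⁴ = P·diag(81, 16)·P⁻¹ = [[−243, −32], [81, 16]] · [[−1, −2], [1, 3]] = [[211, 390], [−65, −114]].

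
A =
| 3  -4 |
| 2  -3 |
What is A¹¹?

A² = I (check: tr A = 0 and det A = -1), so A¹¹ = A since 11 is odd.

[[3, -4], [2, -3]]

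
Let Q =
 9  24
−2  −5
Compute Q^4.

[[321, 960], [−80, −239]]

tr Q = 4 and det Q = 3, so the characteristic polynomial is λ² − (4)λ + (3) with roots 3 and 1.
Eigenvectors give P = [[−4, 3], [1, −1]] with P⁻¹ = [[−1, −3], [−1, −4]], and Q = P·diag(3, 1)·P⁻¹.
Then Q^4 = P·diag(81, 1)·P⁻¹ = [[−324, 3], [81, −1]] · [[−1, −3], [−1, −4]] = [[321, 960], [−80, −239]].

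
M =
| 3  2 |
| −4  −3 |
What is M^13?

[[3, 2], [−4, −3]]

M² = I (check: tr M = 0 and det M = −1), so M^13 = M since 13 is odd.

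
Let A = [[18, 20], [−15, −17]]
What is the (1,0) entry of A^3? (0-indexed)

−105

tr A = 1 and det A = −6, so the characteristic polynomial is λ² − (1)λ + (−6) with roots −2 and 3.
Eigenvectors give P = [[1, 4], [−1, −3]] with P⁻¹ = [[−3, −4], [1, 1]], and A = P·diag(−2, 3)·P⁻¹.
Then A^3 = P·diag(−8, 27)·P⁻¹ = [[−8, 108], [8, −81]] · [[−3, −4], [1, 1]] = [[132, 140], [−105, −113]].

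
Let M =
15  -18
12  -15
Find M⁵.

[[1215, -1458], [972, -1215]]

tr M = 0 and det M = -9, so the characteristic polynomial is λ² − (0)λ + (-9) with roots -3 and 3.
Eigenvectors give P = [[1, 3], [1, 2]] with P⁻¹ = [[-2, 3], [1, -1]], and M = P·diag(-3, 3)·P⁻¹.
Then M⁵ = P·diag(-243, 243)·P⁻¹ = [[-243, 729], [-243, 486]] · [[-2, 3], [1, -1]] = [[1215, -1458], [972, -1215]].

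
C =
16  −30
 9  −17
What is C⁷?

tr C = −1 and det C = −2, so the characteristic polynomial is λ² − (−1)λ + (−2) with roots −2 and 1.
Eigenvectors give P = [[−5, 2], [−3, 1]] with P⁻¹ = [[1, −2], [3, −5]], and C = P·diag(−2, 1)·P⁻¹.
Then C⁷ = P·diag(−128, 1)·P⁻¹ = [[640, 2], [384, 1]] · [[1, −2], [3, −5]] = [[646, −1290], [387, −773]].

[[646, −1290], [387, −773]]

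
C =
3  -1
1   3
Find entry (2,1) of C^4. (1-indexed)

96

C^2 = [[8, -6], [6, 8]]
C^3 = [[18, -26], [26, 18]]
C^4 = [[28, -96], [96, 28]]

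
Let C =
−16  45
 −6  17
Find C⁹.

[[−2566, 7695], [−1026, 3077]]

tr C = 1 and det C = −2, so the characteristic polynomial is λ² − (1)λ + (−2) with roots −1 and 2.
Eigenvectors give P = [[3, −5], [1, −2]] with P⁻¹ = [[2, −5], [1, −3]], and C = P·diag(−1, 2)·P⁻¹.
Then C⁹ = P·diag(−1, 512)·P⁻¹ = [[−3, −2560], [−1, −1024]] · [[2, −5], [1, −3]] = [[−2566, 7695], [−1026, 3077]].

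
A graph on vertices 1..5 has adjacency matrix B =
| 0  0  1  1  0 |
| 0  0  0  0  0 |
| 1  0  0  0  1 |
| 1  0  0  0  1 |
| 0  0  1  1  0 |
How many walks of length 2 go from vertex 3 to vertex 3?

The number of length-2 walks from vertex 3 to vertex 3 is entry (3,3) of B², where B is the adjacency matrix.
B² = [[2, 0, 0, 0, 2], [0, 0, 0, 0, 0], [0, 0, 2, 2, 0], [0, 0, 2, 2, 0], [2, 0, 0, 0, 2]]

2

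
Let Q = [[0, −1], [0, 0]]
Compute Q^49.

Q is strictly triangular, hence nilpotent: Q^2 = 0, so Q^49 = 0.

[[0, 0], [0, 0]]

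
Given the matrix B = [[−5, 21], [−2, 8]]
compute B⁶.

tr B = 3 and det B = 2, so the characteristic polynomial is λ² − (3)λ + (2) with roots 2 and 1.
Eigenvectors give P = [[−3, 7], [−1, 2]] with P⁻¹ = [[2, −7], [1, −3]], and B = P·diag(2, 1)·P⁻¹.
Then B⁶ = P·diag(64, 1)·P⁻¹ = [[−192, 7], [−64, 2]] · [[2, −7], [1, −3]] = [[−377, 1323], [−126, 442]].

[[−377, 1323], [−126, 442]]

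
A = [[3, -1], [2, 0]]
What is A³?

tr A = 3 and det A = 2, so the characteristic polynomial is λ² − (3)λ + (2) with roots 2 and 1.
Eigenvectors give P = [[1, -1], [1, -2]] with P⁻¹ = [[2, -1], [1, -1]], and A = P·diag(2, 1)·P⁻¹.
Then A³ = P·diag(8, 1)·P⁻¹ = [[8, -1], [8, -2]] · [[2, -1], [1, -1]] = [[15, -7], [14, -6]].

[[15, -7], [14, -6]]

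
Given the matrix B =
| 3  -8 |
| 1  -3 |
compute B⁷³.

[[3, -8], [1, -3]]

B² = I (check: tr B = 0 and det B = -1), so B⁷³ = B since 73 is odd.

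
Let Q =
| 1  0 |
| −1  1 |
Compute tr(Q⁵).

Q = I + N where N = [[0, 0], [−1, 0]] is strictly lower-triangular, so N² = 0.
(I + N)⁵ = I + 5·N = [[1, 0], [−5, 1]].

2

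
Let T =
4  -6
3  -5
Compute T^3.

tr T = -1 and det T = -2, so the characteristic polynomial is λ² − (-1)λ + (-2) with roots -2 and 1.
Eigenvectors give P = [[1, 2], [1, 1]] with P⁻¹ = [[-1, 2], [1, -1]], and T = P·diag(-2, 1)·P⁻¹.
Then T^3 = P·diag(-8, 1)·P⁻¹ = [[-8, 2], [-8, 1]] · [[-1, 2], [1, -1]] = [[10, -18], [9, -17]].

[[10, -18], [9, -17]]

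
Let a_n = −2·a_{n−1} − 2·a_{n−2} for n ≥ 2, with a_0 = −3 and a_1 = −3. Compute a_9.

−48

With companion matrix A = [[−2, −2], [1, 0]], [a_n, a_{n−1}]ᵀ = A·[a_{n−1}, a_{n−2}]ᵀ, so [a_9, a_8]ᵀ = A^8·[a_1, a_0]ᵀ.
A^8 = [[16, 0], [0, 16]], giving [a_9, a_8]ᵀ = [[−48], [−48]].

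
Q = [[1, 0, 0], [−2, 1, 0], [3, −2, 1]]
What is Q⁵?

Q = I + N where N = [[0, 0, 0], [−2, 0, 0], [3, −2, 0]] is strictly lower-triangular, so N³ = 0.
(I + N)⁵ = I + 5·N + 10·N² = [[1, 0, 0], [−10, 1, 0], [55, −10, 1]].

[[1, 0, 0], [−10, 1, 0], [55, −10, 1]]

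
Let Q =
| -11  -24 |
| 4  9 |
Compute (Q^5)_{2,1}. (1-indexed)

244

tr Q = -2 and det Q = -3, so the characteristic polynomial is λ² − (-2)λ + (-3) with roots 1 and -3.
Eigenvectors give P = [[-2, 3], [1, -1]] with P⁻¹ = [[1, 3], [1, 2]], and Q = P·diag(1, -3)·P⁻¹.
Then Q^5 = P·diag(1, -243)·P⁻¹ = [[-2, -729], [1, 243]] · [[1, 3], [1, 2]] = [[-731, -1464], [244, 489]].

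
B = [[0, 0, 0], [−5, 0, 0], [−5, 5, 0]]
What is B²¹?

B is strictly triangular, hence nilpotent: B³ = 0, so B²¹ = 0.

[[0, 0, 0], [0, 0, 0], [0, 0, 0]]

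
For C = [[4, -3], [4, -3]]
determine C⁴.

C² = [[4, -3], [4, -3]]
C³ = [[4, -3], [4, -3]]
C⁴ = [[4, -3], [4, -3]]

[[4, -3], [4, -3]]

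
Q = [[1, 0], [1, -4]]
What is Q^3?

[[1, 0], [13, -64]]

Q^2 = [[1, 0], [-3, 16]]
Q^3 = [[1, 0], [13, -64]]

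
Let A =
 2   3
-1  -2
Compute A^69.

A² = I (check: tr A = 0 and det A = -1), so A^69 = A since 69 is odd.

[[2, 3], [-1, -2]]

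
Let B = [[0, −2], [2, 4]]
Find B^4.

[[−48, −64], [64, 80]]

B^2 = [[−4, −8], [8, 12]]
B^3 = [[−16, −24], [24, 32]]
B^4 = [[−48, −64], [64, 80]]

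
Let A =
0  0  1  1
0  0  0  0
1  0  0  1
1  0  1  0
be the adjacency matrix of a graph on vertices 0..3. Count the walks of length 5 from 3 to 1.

0

The number of length-5 walks from vertex 3 to vertex 1 is entry (3,1) of A⁵, where A is the adjacency matrix.
A² = [[2, 0, 1, 1], [0, 0, 0, 0], [1, 0, 2, 1], [1, 0, 1, 2]]
A³ = [[2, 0, 3, 3], [0, 0, 0, 0], [3, 0, 2, 3], [3, 0, 3, 2]]
A⁴ = [[6, 0, 5, 5], [0, 0, 0, 0], [5, 0, 6, 5], [5, 0, 5, 6]]
A⁵ = [[10, 0, 11, 11], [0, 0, 0, 0], [11, 0, 10, 11], [11, 0, 11, 10]]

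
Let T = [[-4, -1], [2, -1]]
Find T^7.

tr T = -5 and det T = 6, so the characteristic polynomial is λ² − (-5)λ + (6) with roots -3 and -2.
Eigenvectors give P = [[-1, -1], [1, 2]] with P⁻¹ = [[-2, -1], [1, 1]], and T = P·diag(-3, -2)·P⁻¹.
Then T^7 = P·diag(-2187, -128)·P⁻¹ = [[2187, 128], [-2187, -256]] · [[-2, -1], [1, 1]] = [[-4246, -2059], [4118, 1931]].

[[-4246, -2059], [4118, 1931]]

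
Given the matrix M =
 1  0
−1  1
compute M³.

[[1, 0], [−3, 1]]

M² = [[1, 0], [−2, 1]]
M³ = [[1, 0], [−3, 1]]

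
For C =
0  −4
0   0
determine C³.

[[0, 0], [0, 0]]

C is strictly triangular, hence nilpotent: C² = 0, so C³ = 0.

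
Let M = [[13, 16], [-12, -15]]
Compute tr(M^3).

tr M = -2 and det M = -3, so the characteristic polynomial is λ² − (-2)λ + (-3) with roots -3 and 1.
Eigenvectors give P = [[1, -4], [-1, 3]] with P⁻¹ = [[-3, -4], [-1, -1]], and M = P·diag(-3, 1)·P⁻¹.
Then M^3 = P·diag(-27, 1)·P⁻¹ = [[-27, -4], [27, 3]] · [[-3, -4], [-1, -1]] = [[85, 112], [-84, -111]].

-26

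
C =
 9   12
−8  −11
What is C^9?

[[39369, 59052], [−39368, −59051]]

tr C = −2 and det C = −3, so the characteristic polynomial is λ² − (−2)λ + (−3) with roots 1 and −3.
Eigenvectors give P = [[3, −1], [−2, 1]] with P⁻¹ = [[1, 1], [2, 3]], and C = P·diag(1, −3)·P⁻¹.
Then C^9 = P·diag(1, −19683)·P⁻¹ = [[3, 19683], [−2, −19683]] · [[1, 1], [2, 3]] = [[39369, 59052], [−39368, −59051]].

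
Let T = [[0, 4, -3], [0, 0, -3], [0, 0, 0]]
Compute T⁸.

T is strictly triangular, hence nilpotent: T³ = 0, so T⁸ = 0.

[[0, 0, 0], [0, 0, 0], [0, 0, 0]]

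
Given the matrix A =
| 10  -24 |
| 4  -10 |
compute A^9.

tr A = 0 and det A = -4, so the characteristic polynomial is λ² − (0)λ + (-4) with roots 2 and -2.
Eigenvectors give P = [[3, 2], [1, 1]] with P⁻¹ = [[1, -2], [-1, 3]], and A = P·diag(2, -2)·P⁻¹.
Then A^9 = P·diag(512, -512)·P⁻¹ = [[1536, -1024], [512, -512]] · [[1, -2], [-1, 3]] = [[2560, -6144], [1024, -2560]].

[[2560, -6144], [1024, -2560]]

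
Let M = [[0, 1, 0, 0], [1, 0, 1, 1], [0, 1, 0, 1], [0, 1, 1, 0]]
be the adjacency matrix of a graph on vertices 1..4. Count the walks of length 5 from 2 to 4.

The number of length-5 walks from vertex 2 to vertex 4 is entry (2,4) of M⁵, where M is the adjacency matrix.
M² = [[1, 0, 1, 1], [0, 3, 1, 1], [1, 1, 2, 1], [1, 1, 1, 2]]
M³ = [[0, 3, 1, 1], [3, 2, 4, 4], [1, 4, 2, 3], [1, 4, 3, 2]]
M⁴ = [[3, 2, 4, 4], [2, 11, 6, 6], [4, 6, 7, 6], [4, 6, 6, 7]]
M⁵ = [[2, 11, 6, 6], [11, 14, 17, 17], [6, 17, 12, 13], [6, 17, 13, 12]]

17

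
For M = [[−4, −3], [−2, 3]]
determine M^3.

[[−94, −57], [−38, 39]]

M^2 = [[22, 3], [2, 15]]
M^3 = [[−94, −57], [−38, 39]]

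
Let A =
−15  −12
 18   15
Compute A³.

tr A = 0 and det A = −9, so the characteristic polynomial is λ² − (0)λ + (−9) with roots −3 and 3.
Eigenvectors give P = [[−1, −2], [1, 3]] with P⁻¹ = [[−3, −2], [1, 1]], and A = P·diag(−3, 3)·P⁻¹.
Then A³ = P·diag(−27, 27)·P⁻¹ = [[27, −54], [−27, 81]] · [[−3, −2], [1, 1]] = [[−135, −108], [162, 135]].

[[−135, −108], [162, 135]]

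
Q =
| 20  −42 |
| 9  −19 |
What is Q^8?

tr Q = 1 and det Q = −2, so the characteristic polynomial is λ² − (1)λ + (−2) with roots −1 and 2.
Eigenvectors give P = [[−2, 7], [−1, 3]] with P⁻¹ = [[3, −7], [1, −2]], and Q = P·diag(−1, 2)·P⁻¹.
Then Q^8 = P·diag(1, 256)·P⁻¹ = [[−2, 1792], [−1, 768]] · [[3, −7], [1, −2]] = [[1786, −3570], [765, −1529]].

[[1786, −3570], [765, −1529]]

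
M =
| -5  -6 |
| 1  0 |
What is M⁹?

[[-58025, -115026], [19171, 37830]]

tr M = -5 and det M = 6, so the characteristic polynomial is λ² − (-5)λ + (6) with roots -3 and -2.
Eigenvectors give P = [[-3, -2], [1, 1]] with P⁻¹ = [[-1, -2], [1, 3]], and M = P·diag(-3, -2)·P⁻¹.
Then M⁹ = P·diag(-19683, -512)·P⁻¹ = [[59049, 1024], [-19683, -512]] · [[-1, -2], [1, 3]] = [[-58025, -115026], [19171, 37830]].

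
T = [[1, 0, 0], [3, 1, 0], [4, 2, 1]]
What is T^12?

[[1, 0, 0], [36, 1, 0], [444, 24, 1]]

T = I + N where N = [[0, 0, 0], [3, 0, 0], [4, 2, 0]] is strictly lower-triangular, so N^3 = 0.
(I + N)^12 = I + 12·N + 66·N^2 = [[1, 0, 0], [36, 1, 0], [444, 24, 1]].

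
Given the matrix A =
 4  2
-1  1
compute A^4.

tr A = 5 and det A = 6, so the characteristic polynomial is λ² − (5)λ + (6) with roots 3 and 2.
Eigenvectors give P = [[2, -1], [-1, 1]] with P⁻¹ = [[1, 1], [1, 2]], and A = P·diag(3, 2)·P⁻¹.
Then A^4 = P·diag(81, 16)·P⁻¹ = [[162, -16], [-81, 16]] · [[1, 1], [1, 2]] = [[146, 130], [-65, -49]].

[[146, 130], [-65, -49]]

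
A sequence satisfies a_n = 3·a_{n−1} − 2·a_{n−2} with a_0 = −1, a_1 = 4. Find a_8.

With companion matrix Q = [[3, −2], [1, 0]], [a_n, a_{n−1}]ᵀ = Q·[a_{n−1}, a_{n−2}]ᵀ, so [a_8, a_7]ᵀ = Q⁷·[a_1, a_0]ᵀ.
Q⁷ = [[255, −254], [127, −126]], giving [a_8, a_7]ᵀ = [[1274], [634]].

1274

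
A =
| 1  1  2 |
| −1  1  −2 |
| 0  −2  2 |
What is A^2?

[[0, −2, 4], [−2, 4, −8], [2, −6, 8]]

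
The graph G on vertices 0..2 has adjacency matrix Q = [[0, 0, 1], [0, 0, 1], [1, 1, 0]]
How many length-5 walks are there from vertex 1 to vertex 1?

0

The number of length-5 walks from vertex 1 to vertex 1 is entry (1,1) of Q⁵, where Q is the adjacency matrix.
Q² = [[1, 1, 0], [1, 1, 0], [0, 0, 2]]
Q³ = [[0, 0, 2], [0, 0, 2], [2, 2, 0]]
Q⁴ = [[2, 2, 0], [2, 2, 0], [0, 0, 4]]
Q⁵ = [[0, 0, 4], [0, 0, 4], [4, 4, 0]]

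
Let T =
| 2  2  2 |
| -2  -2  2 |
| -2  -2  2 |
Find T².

[[-4, -4, 12], [-4, -4, -4], [-4, -4, -4]]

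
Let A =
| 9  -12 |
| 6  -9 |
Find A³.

[[81, -108], [54, -81]]

tr A = 0 and det A = -9, so the characteristic polynomial is λ² − (0)λ + (-9) with roots 3 and -3.
Eigenvectors give P = [[2, -1], [1, -1]] with P⁻¹ = [[1, -1], [1, -2]], and A = P·diag(3, -3)·P⁻¹.
Then A³ = P·diag(27, -27)·P⁻¹ = [[54, 27], [27, 27]] · [[1, -1], [1, -2]] = [[81, -108], [54, -81]].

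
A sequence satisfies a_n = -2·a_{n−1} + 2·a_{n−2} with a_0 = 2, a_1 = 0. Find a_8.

With companion matrix M = [[-2, 2], [1, 0]], [a_n, a_{n−1}]ᵀ = M·[a_{n−1}, a_{n−2}]ᵀ, so [a_8, a_7]ᵀ = M⁷·[a_1, a_0]ᵀ.
M⁷ = [[-896, 656], [328, -240]], giving [a_8, a_7]ᵀ = [[1312], [-480]].

1312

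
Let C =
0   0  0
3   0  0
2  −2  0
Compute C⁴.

C is strictly triangular, hence nilpotent: C³ = 0, so C⁴ = 0.

[[0, 0, 0], [0, 0, 0], [0, 0, 0]]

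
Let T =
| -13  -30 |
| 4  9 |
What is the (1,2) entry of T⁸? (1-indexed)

98400

tr T = -4 and det T = 3, so the characteristic polynomial is λ² − (-4)λ + (3) with roots -3 and -1.
Eigenvectors give P = [[3, 5], [-1, -2]] with P⁻¹ = [[2, 5], [-1, -3]], and T = P·diag(-3, -1)·P⁻¹.
Then T⁸ = P·diag(6561, 1)·P⁻¹ = [[19683, 5], [-6561, -2]] · [[2, 5], [-1, -3]] = [[39361, 98400], [-13120, -32799]].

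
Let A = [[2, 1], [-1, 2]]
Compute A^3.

[[2, 11], [-11, 2]]

A^2 = [[3, 4], [-4, 3]]
A^3 = [[2, 11], [-11, 2]]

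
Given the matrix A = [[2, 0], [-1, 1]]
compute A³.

tr A = 3 and det A = 2, so the characteristic polynomial is λ² − (3)λ + (2) with roots 2 and 1.
Eigenvectors give P = [[-1, 0], [1, 1]] with P⁻¹ = [[-1, 0], [1, 1]], and A = P·diag(2, 1)·P⁻¹.
Then A³ = P·diag(8, 1)·P⁻¹ = [[-8, 0], [8, 1]] · [[-1, 0], [1, 1]] = [[8, 0], [-7, 1]].

[[8, 0], [-7, 1]]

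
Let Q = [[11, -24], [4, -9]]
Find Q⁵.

[[731, -1464], [244, -489]]

tr Q = 2 and det Q = -3, so the characteristic polynomial is λ² − (2)λ + (-3) with roots -1 and 3.
Eigenvectors give P = [[2, -3], [1, -1]] with P⁻¹ = [[-1, 3], [-1, 2]], and Q = P·diag(-1, 3)·P⁻¹.
Then Q⁵ = P·diag(-1, 243)·P⁻¹ = [[-2, -729], [-1, -243]] · [[-1, 3], [-1, 2]] = [[731, -1464], [244, -489]].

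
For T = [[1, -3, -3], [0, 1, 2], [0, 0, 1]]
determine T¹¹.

[[1, -33, -363], [0, 1, 22], [0, 0, 1]]

T = I + N where N = [[0, -3, -3], [0, 0, 2], [0, 0, 0]] is strictly upper-triangular, so N³ = 0.
(I + N)¹¹ = I + 11·N + 55·N² = [[1, -33, -363], [0, 1, 22], [0, 0, 1]].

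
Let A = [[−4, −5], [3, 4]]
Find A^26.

[[1, 0], [0, 1]]

A² = I (check: tr A = 0 and det A = −1), so A^26 = I since 26 is even.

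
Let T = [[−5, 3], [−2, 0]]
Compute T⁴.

[[211, −195], [130, −114]]

tr T = −5 and det T = 6, so the characteristic polynomial is λ² − (−5)λ + (6) with roots −2 and −3.
Eigenvectors give P = [[1, 3], [1, 2]] with P⁻¹ = [[−2, 3], [1, −1]], and T = P·diag(−2, −3)·P⁻¹.
Then T⁴ = P·diag(16, 81)·P⁻¹ = [[16, 243], [16, 162]] · [[−2, 3], [1, −1]] = [[211, −195], [130, −114]].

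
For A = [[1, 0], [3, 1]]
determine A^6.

[[1, 0], [18, 1]]

A = I + N where N = [[0, 0], [3, 0]] is strictly lower-triangular, so N^2 = 0.
(I + N)^6 = I + 6·N = [[1, 0], [18, 1]].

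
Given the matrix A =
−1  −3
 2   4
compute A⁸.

tr A = 3 and det A = 2, so the characteristic polynomial is λ² − (3)λ + (2) with roots 2 and 1.
Eigenvectors give P = [[−1, 3], [1, −2]] with P⁻¹ = [[2, 3], [1, 1]], and A = P·diag(2, 1)·P⁻¹.
Then A⁸ = P·diag(256, 1)·P⁻¹ = [[−256, 3], [256, −2]] · [[2, 3], [1, 1]] = [[−509, −765], [510, 766]].

[[−509, −765], [510, 766]]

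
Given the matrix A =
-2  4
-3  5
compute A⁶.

tr A = 3 and det A = 2, so the characteristic polynomial is λ² − (3)λ + (2) with roots 2 and 1.
Eigenvectors give P = [[1, 4], [1, 3]] with P⁻¹ = [[-3, 4], [1, -1]], and A = P·diag(2, 1)·P⁻¹.
Then A⁶ = P·diag(64, 1)·P⁻¹ = [[64, 4], [64, 3]] · [[-3, 4], [1, -1]] = [[-188, 252], [-189, 253]].

[[-188, 252], [-189, 253]]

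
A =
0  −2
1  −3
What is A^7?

[[126, −254], [127, −255]]

tr A = −3 and det A = 2, so the characteristic polynomial is λ² − (−3)λ + (2) with roots −2 and −1.
Eigenvectors give P = [[1, 2], [1, 1]] with P⁻¹ = [[−1, 2], [1, −1]], and A = P·diag(−2, −1)·P⁻¹.
Then A^7 = P·diag(−128, −1)·P⁻¹ = [[−128, −2], [−128, −1]] · [[−1, 2], [1, −1]] = [[126, −254], [127, −255]].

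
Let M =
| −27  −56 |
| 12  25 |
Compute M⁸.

tr M = −2 and det M = −3, so the characteristic polynomial is λ² − (−2)λ + (−3) with roots −3 and 1.
Eigenvectors give P = [[−7, −2], [3, 1]] with P⁻¹ = [[−1, −2], [3, 7]], and M = P·diag(−3, 1)·P⁻¹.
Then M⁸ = P·diag(6561, 1)·P⁻¹ = [[−45927, −2], [19683, 1]] · [[−1, −2], [3, 7]] = [[45921, 91840], [−19680, −39359]].

[[45921, 91840], [−19680, −39359]]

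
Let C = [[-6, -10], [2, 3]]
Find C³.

tr C = -3 and det C = 2, so the characteristic polynomial is λ² − (-3)λ + (2) with roots -2 and -1.
Eigenvectors give P = [[5, -2], [-2, 1]] with P⁻¹ = [[1, 2], [2, 5]], and C = P·diag(-2, -1)·P⁻¹.
Then C³ = P·diag(-8, -1)·P⁻¹ = [[-40, 2], [16, -1]] · [[1, 2], [2, 5]] = [[-36, -70], [14, 27]].

[[-36, -70], [14, 27]]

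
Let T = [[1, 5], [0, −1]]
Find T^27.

[[1, 5], [0, −1]]

T² = I (check: tr T = 0 and det T = −1), so T^27 = T since 27 is odd.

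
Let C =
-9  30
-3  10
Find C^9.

C² = C (a projection; rank 1, trace 1), so C^9 = C.

[[-9, 30], [-3, 10]]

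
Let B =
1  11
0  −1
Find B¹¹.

[[1, 11], [0, −1]]

B² = I (check: tr B = 0 and det B = −1), so B¹¹ = B since 11 is odd.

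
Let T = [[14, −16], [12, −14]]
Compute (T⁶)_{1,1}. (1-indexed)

tr T = 0 and det T = −4, so the characteristic polynomial is λ² − (0)λ + (−4) with roots −2 and 2.
Eigenvectors give P = [[−1, −4], [−1, −3]] with P⁻¹ = [[3, −4], [−1, 1]], and T = P·diag(−2, 2)·P⁻¹.
Then T⁶ = P·diag(64, 64)·P⁻¹ = [[−64, −256], [−64, −192]] · [[3, −4], [−1, 1]] = [[64, 0], [0, 64]].

64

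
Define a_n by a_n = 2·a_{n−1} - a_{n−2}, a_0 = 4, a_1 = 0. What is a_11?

-40

With companion matrix M = [[2, -1], [1, 0]], [a_n, a_{n−1}]ᵀ = M·[a_{n−1}, a_{n−2}]ᵀ, so [a_11, a_10]ᵀ = M^10·[a_1, a_0]ᵀ.
M^10 = [[11, -10], [10, -9]], giving [a_11, a_10]ᵀ = [[-40], [-36]].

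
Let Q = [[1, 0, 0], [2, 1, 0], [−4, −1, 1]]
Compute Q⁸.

Q = I + N where N = [[0, 0, 0], [2, 0, 0], [−4, −1, 0]] is strictly lower-triangular, so N³ = 0.
(I + N)⁸ = I + 8·N + 28·N² = [[1, 0, 0], [16, 1, 0], [−88, −8, 1]].

[[1, 0, 0], [16, 1, 0], [−88, −8, 1]]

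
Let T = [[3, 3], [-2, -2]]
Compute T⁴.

T² = T (a projection; rank 1, trace 1), so T⁴ = T.

[[3, 3], [-2, -2]]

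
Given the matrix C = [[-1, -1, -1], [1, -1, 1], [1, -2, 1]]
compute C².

[[-1, 4, -1], [-1, -2, -1], [-2, -1, -2]]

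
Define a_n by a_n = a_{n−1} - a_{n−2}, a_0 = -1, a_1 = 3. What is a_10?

-3

With companion matrix A = [[1, -1], [1, 0]], [a_n, a_{n−1}]ᵀ = A·[a_{n−1}, a_{n−2}]ᵀ, so [a_10, a_9]ᵀ = A⁹·[a_1, a_0]ᵀ.
A⁹ = [[-1, 0], [0, -1]], giving [a_10, a_9]ᵀ = [[-3], [1]].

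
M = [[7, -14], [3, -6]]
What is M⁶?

[[7, -14], [3, -6]]

M² = M (a projection; rank 1, trace 1), so M⁶ = M.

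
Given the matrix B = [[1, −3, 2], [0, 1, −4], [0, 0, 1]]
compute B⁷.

[[1, −21, 266], [0, 1, −28], [0, 0, 1]]

B = I + N where N = [[0, −3, 2], [0, 0, −4], [0, 0, 0]] is strictly upper-triangular, so N³ = 0.
(I + N)⁷ = I + 7·N + 21·N² = [[1, −21, 266], [0, 1, −28], [0, 0, 1]].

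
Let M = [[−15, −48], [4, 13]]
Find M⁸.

tr M = −2 and det M = −3, so the characteristic polynomial is λ² − (−2)λ + (−3) with roots 1 and −3.
Eigenvectors give P = [[−3, −4], [1, 1]] with P⁻¹ = [[1, 4], [−1, −3]], and M = P·diag(1, −3)·P⁻¹.
Then M⁸ = P·diag(1, 6561)·P⁻¹ = [[−3, −26244], [1, 6561]] · [[1, 4], [−1, −3]] = [[26241, 78720], [−6560, −19679]].

[[26241, 78720], [−6560, −19679]]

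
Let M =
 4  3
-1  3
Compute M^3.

M^2 = [[13, 21], [-7, 6]]
M^3 = [[31, 102], [-34, -3]]

[[31, 102], [-34, -3]]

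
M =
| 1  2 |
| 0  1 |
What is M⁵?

[[1, 10], [0, 1]]

M = I + N where N = [[0, 2], [0, 0]] is strictly upper-triangular, so N² = 0.
(I + N)⁵ = I + 5·N = [[1, 10], [0, 1]].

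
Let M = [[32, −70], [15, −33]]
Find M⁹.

[[121682, −282730], [60585, −140853]]

tr M = −1 and det M = −6, so the characteristic polynomial is λ² − (−1)λ + (−6) with roots 2 and −3.
Eigenvectors give P = [[−7, −2], [−3, −1]] with P⁻¹ = [[−1, 2], [3, −7]], and M = P·diag(2, −3)·P⁻¹.
Then M⁹ = P·diag(512, −19683)·P⁻¹ = [[−3584, 39366], [−1536, 19683]] · [[−1, 2], [3, −7]] = [[121682, −282730], [60585, −140853]].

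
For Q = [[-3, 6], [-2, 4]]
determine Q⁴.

[[-3, 6], [-2, 4]]

Q² = Q (a projection; rank 1, trace 1), so Q⁴ = Q.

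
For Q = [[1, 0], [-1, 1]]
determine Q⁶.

[[1, 0], [-6, 1]]

Q = I + N where N = [[0, 0], [-1, 0]] is strictly lower-triangular, so N² = 0.
(I + N)⁶ = I + 6·N = [[1, 0], [-6, 1]].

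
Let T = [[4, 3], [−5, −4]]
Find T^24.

T² = I (check: tr T = 0 and det T = −1), so T^24 = I since 24 is even.

[[1, 0], [0, 1]]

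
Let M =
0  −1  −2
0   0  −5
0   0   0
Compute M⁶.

M is strictly triangular, hence nilpotent: M³ = 0, so M⁶ = 0.

[[0, 0, 0], [0, 0, 0], [0, 0, 0]]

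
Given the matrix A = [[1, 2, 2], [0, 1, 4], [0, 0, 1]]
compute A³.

A = I + N where N = [[0, 2, 2], [0, 0, 4], [0, 0, 0]] is strictly upper-triangular, so N³ = 0.
(I + N)³ = I + 3·N + 3·N² = [[1, 6, 30], [0, 1, 12], [0, 0, 1]].

[[1, 6, 30], [0, 1, 12], [0, 0, 1]]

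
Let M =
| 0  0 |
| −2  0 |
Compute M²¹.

M is strictly triangular, hence nilpotent: M² = 0, so M²¹ = 0.

[[0, 0], [0, 0]]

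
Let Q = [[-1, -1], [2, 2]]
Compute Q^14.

Q² = Q (a projection; rank 1, trace 1), so Q^14 = Q.

[[-1, -1], [2, 2]]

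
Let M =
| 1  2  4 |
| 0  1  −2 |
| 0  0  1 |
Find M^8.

M = I + N where N = [[0, 2, 4], [0, 0, −2], [0, 0, 0]] is strictly upper-triangular, so N^3 = 0.
(I + N)^8 = I + 8·N + 28·N^2 = [[1, 16, −80], [0, 1, −16], [0, 0, 1]].

[[1, 16, −80], [0, 1, −16], [0, 0, 1]]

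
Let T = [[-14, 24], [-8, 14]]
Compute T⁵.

[[-224, 384], [-128, 224]]

tr T = 0 and det T = -4, so the characteristic polynomial is λ² − (0)λ + (-4) with roots 2 and -2.
Eigenvectors give P = [[-3, 2], [-2, 1]] with P⁻¹ = [[1, -2], [2, -3]], and T = P·diag(2, -2)·P⁻¹.
Then T⁵ = P·diag(32, -32)·P⁻¹ = [[-96, -64], [-64, -32]] · [[1, -2], [2, -3]] = [[-224, 384], [-128, 224]].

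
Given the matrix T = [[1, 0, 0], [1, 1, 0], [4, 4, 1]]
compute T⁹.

T = I + N where N = [[0, 0, 0], [1, 0, 0], [4, 4, 0]] is strictly lower-triangular, so N³ = 0.
(I + N)⁹ = I + 9·N + 36·N² = [[1, 0, 0], [9, 1, 0], [180, 36, 1]].

[[1, 0, 0], [9, 1, 0], [180, 36, 1]]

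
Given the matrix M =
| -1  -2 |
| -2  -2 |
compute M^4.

M^2 = [[5, 6], [6, 8]]
M^3 = [[-17, -22], [-22, -28]]
M^4 = [[61, 78], [78, 100]]

[[61, 78], [78, 100]]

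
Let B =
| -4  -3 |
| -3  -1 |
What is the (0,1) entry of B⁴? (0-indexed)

525

B² = [[25, 15], [15, 10]]
B³ = [[-145, -90], [-90, -55]]
B⁴ = [[850, 525], [525, 325]]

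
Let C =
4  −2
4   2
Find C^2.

[[8, −12], [24, −4]]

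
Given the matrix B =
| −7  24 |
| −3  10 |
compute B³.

[[−55, 168], [−21, 64]]

tr B = 3 and det B = 2, so the characteristic polynomial is λ² − (3)λ + (2) with roots 2 and 1.
Eigenvectors give P = [[−8, 3], [−3, 1]] with P⁻¹ = [[1, −3], [3, −8]], and B = P·diag(2, 1)·P⁻¹.
Then B³ = P·diag(8, 1)·P⁻¹ = [[−64, 3], [−24, 1]] · [[1, −3], [3, −8]] = [[−55, 168], [−21, 64]].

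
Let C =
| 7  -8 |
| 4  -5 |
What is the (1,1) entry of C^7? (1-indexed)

4375

tr C = 2 and det C = -3, so the characteristic polynomial is λ² − (2)λ + (-3) with roots -1 and 3.
Eigenvectors give P = [[-1, -2], [-1, -1]] with P⁻¹ = [[1, -2], [-1, 1]], and C = P·diag(-1, 3)·P⁻¹.
Then C^7 = P·diag(-1, 2187)·P⁻¹ = [[1, -4374], [1, -2187]] · [[1, -2], [-1, 1]] = [[4375, -4376], [2188, -2189]].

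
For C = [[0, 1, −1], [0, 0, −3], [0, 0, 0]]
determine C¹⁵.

[[0, 0, 0], [0, 0, 0], [0, 0, 0]]

C is strictly triangular, hence nilpotent: C³ = 0, so C¹⁵ = 0.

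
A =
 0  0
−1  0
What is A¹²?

[[0, 0], [0, 0]]

A is strictly triangular, hence nilpotent: A² = 0, so A¹² = 0.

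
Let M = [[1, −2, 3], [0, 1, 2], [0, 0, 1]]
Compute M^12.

M = I + N where N = [[0, −2, 3], [0, 0, 2], [0, 0, 0]] is strictly upper-triangular, so N^3 = 0.
(I + N)^12 = I + 12·N + 66·N^2 = [[1, −24, −228], [0, 1, 24], [0, 0, 1]].

[[1, −24, −228], [0, 1, 24], [0, 0, 1]]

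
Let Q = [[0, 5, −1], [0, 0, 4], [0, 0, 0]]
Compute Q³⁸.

Q is strictly triangular, hence nilpotent: Q³ = 0, so Q³⁸ = 0.

[[0, 0, 0], [0, 0, 0], [0, 0, 0]]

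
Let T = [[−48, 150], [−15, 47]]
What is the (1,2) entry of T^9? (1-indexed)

605850

tr T = −1 and det T = −6, so the characteristic polynomial is λ² − (−1)λ + (−6) with roots 2 and −3.
Eigenvectors give P = [[3, 10], [1, 3]] with P⁻¹ = [[−3, 10], [1, −3]], and T = P·diag(2, −3)·P⁻¹.
Then T^9 = P·diag(512, −19683)·P⁻¹ = [[1536, −196830], [512, −59049]] · [[−3, 10], [1, −3]] = [[−201438, 605850], [−60585, 182267]].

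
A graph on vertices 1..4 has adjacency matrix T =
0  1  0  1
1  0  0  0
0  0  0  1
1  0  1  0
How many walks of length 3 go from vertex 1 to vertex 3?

The number of length-3 walks from vertex 1 to vertex 3 is entry (1,3) of T³, where T is the adjacency matrix.
T² = [[2, 0, 1, 0], [0, 1, 0, 1], [1, 0, 1, 0], [0, 1, 0, 2]]
T³ = [[0, 2, 0, 3], [2, 0, 1, 0], [0, 1, 0, 2], [3, 0, 2, 0]]

0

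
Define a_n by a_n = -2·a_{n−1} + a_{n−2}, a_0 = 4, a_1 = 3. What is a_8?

-548

With companion matrix B = [[-2, 1], [1, 0]], [a_n, a_{n−1}]ᵀ = B·[a_{n−1}, a_{n−2}]ᵀ, so [a_8, a_7]ᵀ = B⁷·[a_1, a_0]ᵀ.
B⁷ = [[-408, 169], [169, -70]], giving [a_8, a_7]ᵀ = [[-548], [227]].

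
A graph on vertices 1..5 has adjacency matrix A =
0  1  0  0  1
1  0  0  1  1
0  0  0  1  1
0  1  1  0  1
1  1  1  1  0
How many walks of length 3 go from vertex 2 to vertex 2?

The number of length-3 walks from vertex 2 to vertex 2 is entry (2,2) of A³, where A is the adjacency matrix.
A² = [[2, 1, 1, 2, 1], [1, 3, 2, 1, 2], [1, 2, 2, 1, 1], [2, 1, 1, 3, 2], [1, 2, 1, 2, 4]]
A³ = [[2, 5, 3, 3, 6], [5, 4, 3, 7, 7], [3, 3, 2, 5, 6], [3, 7, 5, 4, 7], [6, 7, 6, 7, 6]]

4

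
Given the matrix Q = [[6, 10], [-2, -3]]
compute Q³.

[[36, 70], [-14, -27]]

tr Q = 3 and det Q = 2, so the characteristic polynomial is λ² − (3)λ + (2) with roots 2 and 1.
Eigenvectors give P = [[5, -2], [-2, 1]] with P⁻¹ = [[1, 2], [2, 5]], and Q = P·diag(2, 1)·P⁻¹.
Then Q³ = P·diag(8, 1)·P⁻¹ = [[40, -2], [-16, 1]] · [[1, 2], [2, 5]] = [[36, 70], [-14, -27]].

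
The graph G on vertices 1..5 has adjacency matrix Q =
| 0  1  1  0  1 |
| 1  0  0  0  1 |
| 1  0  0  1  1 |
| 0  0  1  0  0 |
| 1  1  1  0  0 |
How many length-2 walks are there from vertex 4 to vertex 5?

1

The number of length-2 walks from vertex 4 to vertex 5 is entry (4,5) of Q^2, where Q is the adjacency matrix.
Q^2 = [[3, 1, 1, 1, 2], [1, 2, 2, 0, 1], [1, 2, 3, 0, 1], [1, 0, 0, 1, 1], [2, 1, 1, 1, 3]]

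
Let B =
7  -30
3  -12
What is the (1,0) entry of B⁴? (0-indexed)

-195

tr B = -5 and det B = 6, so the characteristic polynomial is λ² − (-5)λ + (6) with roots -3 and -2.
Eigenvectors give P = [[3, 10], [1, 3]] with P⁻¹ = [[-3, 10], [1, -3]], and B = P·diag(-3, -2)·P⁻¹.
Then B⁴ = P·diag(81, 16)·P⁻¹ = [[243, 160], [81, 48]] · [[-3, 10], [1, -3]] = [[-569, 1950], [-195, 666]].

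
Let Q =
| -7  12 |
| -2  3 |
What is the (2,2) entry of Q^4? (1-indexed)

tr Q = -4 and det Q = 3, so the characteristic polynomial is λ² − (-4)λ + (3) with roots -3 and -1.
Eigenvectors give P = [[3, 2], [1, 1]] with P⁻¹ = [[1, -2], [-1, 3]], and Q = P·diag(-3, -1)·P⁻¹.
Then Q^4 = P·diag(81, 1)·P⁻¹ = [[243, 2], [81, 1]] · [[1, -2], [-1, 3]] = [[241, -480], [80, -159]].

-159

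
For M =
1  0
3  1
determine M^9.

[[1, 0], [27, 1]]

M = I + N where N = [[0, 0], [3, 0]] is strictly lower-triangular, so N^2 = 0.
(I + N)^9 = I + 9·N = [[1, 0], [27, 1]].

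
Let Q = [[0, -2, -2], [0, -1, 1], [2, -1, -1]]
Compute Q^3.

[[0, 4, 12], [-4, -2, -2], [-8, 10, 6]]

Q^2 = [[-4, 4, 0], [2, 0, -2], [-2, -2, -4]]
Q^3 = [[0, 4, 12], [-4, -2, -2], [-8, 10, 6]]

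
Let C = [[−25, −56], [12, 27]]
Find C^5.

[[−1465, −3416], [732, 1707]]

tr C = 2 and det C = −3, so the characteristic polynomial is λ² − (2)λ + (−3) with roots 3 and −1.
Eigenvectors give P = [[2, 7], [−1, −3]] with P⁻¹ = [[−3, −7], [1, 2]], and C = P·diag(3, −1)·P⁻¹.
Then C^5 = P·diag(243, −1)·P⁻¹ = [[486, −7], [−243, 3]] · [[−3, −7], [1, 2]] = [[−1465, −3416], [732, 1707]].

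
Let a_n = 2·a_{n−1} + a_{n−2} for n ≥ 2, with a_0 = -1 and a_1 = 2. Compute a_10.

3771

With companion matrix B = [[2, 1], [1, 0]], [a_n, a_{n−1}]ᵀ = B·[a_{n−1}, a_{n−2}]ᵀ, so [a_10, a_9]ᵀ = B^9·[a_1, a_0]ᵀ.
B^9 = [[2378, 985], [985, 408]], giving [a_10, a_9]ᵀ = [[3771], [1562]].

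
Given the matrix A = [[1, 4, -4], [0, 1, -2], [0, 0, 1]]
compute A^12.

A = I + N where N = [[0, 4, -4], [0, 0, -2], [0, 0, 0]] is strictly upper-triangular, so N^3 = 0.
(I + N)^12 = I + 12·N + 66·N^2 = [[1, 48, -576], [0, 1, -24], [0, 0, 1]].

[[1, 48, -576], [0, 1, -24], [0, 0, 1]]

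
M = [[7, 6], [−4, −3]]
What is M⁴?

[[241, 240], [−160, −159]]

tr M = 4 and det M = 3, so the characteristic polynomial is λ² − (4)λ + (3) with roots 1 and 3.
Eigenvectors give P = [[−1, 3], [1, −2]] with P⁻¹ = [[2, 3], [1, 1]], and M = P·diag(1, 3)·P⁻¹.
Then M⁴ = P·diag(1, 81)·P⁻¹ = [[−1, 243], [1, −162]] · [[2, 3], [1, 1]] = [[241, 240], [−160, −159]].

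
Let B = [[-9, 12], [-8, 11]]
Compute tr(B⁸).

6562

tr B = 2 and det B = -3, so the characteristic polynomial is λ² − (2)λ + (-3) with roots 3 and -1.
Eigenvectors give P = [[1, 3], [1, 2]] with P⁻¹ = [[-2, 3], [1, -1]], and B = P·diag(3, -1)·P⁻¹.
Then B⁸ = P·diag(6561, 1)·P⁻¹ = [[6561, 3], [6561, 2]] · [[-2, 3], [1, -1]] = [[-13119, 19680], [-13120, 19681]].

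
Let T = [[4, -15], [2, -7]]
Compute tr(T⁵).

-33

tr T = -3 and det T = 2, so the characteristic polynomial is λ² − (-3)λ + (2) with roots -1 and -2.
Eigenvectors give P = [[3, -5], [1, -2]] with P⁻¹ = [[2, -5], [1, -3]], and T = P·diag(-1, -2)·P⁻¹.
Then T⁵ = P·diag(-1, -32)·P⁻¹ = [[-3, 160], [-1, 64]] · [[2, -5], [1, -3]] = [[154, -465], [62, -187]].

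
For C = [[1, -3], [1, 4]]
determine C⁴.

[[-71, -165], [55, 94]]

C² = [[-2, -15], [5, 13]]
C³ = [[-17, -54], [18, 37]]
C⁴ = [[-71, -165], [55, 94]]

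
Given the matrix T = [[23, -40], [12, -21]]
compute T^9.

[[118103, -196840], [59052, -98421]]

tr T = 2 and det T = -3, so the characteristic polynomial is λ² − (2)λ + (-3) with roots -1 and 3.
Eigenvectors give P = [[-5, 2], [-3, 1]] with P⁻¹ = [[1, -2], [3, -5]], and T = P·diag(-1, 3)·P⁻¹.
Then T^9 = P·diag(-1, 19683)·P⁻¹ = [[5, 39366], [3, 19683]] · [[1, -2], [3, -5]] = [[118103, -196840], [59052, -98421]].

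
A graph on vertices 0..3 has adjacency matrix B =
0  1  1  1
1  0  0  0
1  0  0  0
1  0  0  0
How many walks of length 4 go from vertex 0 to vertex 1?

The number of length-4 walks from vertex 0 to vertex 1 is entry (0,1) of B⁴, where B is the adjacency matrix.
B² = [[3, 0, 0, 0], [0, 1, 1, 1], [0, 1, 1, 1], [0, 1, 1, 1]]
B³ = [[0, 3, 3, 3], [3, 0, 0, 0], [3, 0, 0, 0], [3, 0, 0, 0]]
B⁴ = [[9, 0, 0, 0], [0, 3, 3, 3], [0, 3, 3, 3], [0, 3, 3, 3]]

0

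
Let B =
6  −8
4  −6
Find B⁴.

[[16, 0], [0, 16]]

tr B = 0 and det B = −4, so the characteristic polynomial is λ² − (0)λ + (−4) with roots −2 and 2.
Eigenvectors give P = [[−1, 2], [−1, 1]] with P⁻¹ = [[1, −2], [1, −1]], and B = P·diag(−2, 2)·P⁻¹.
Then B⁴ = P·diag(16, 16)·P⁻¹ = [[−16, 32], [−16, 16]] · [[1, −2], [1, −1]] = [[16, 0], [0, 16]].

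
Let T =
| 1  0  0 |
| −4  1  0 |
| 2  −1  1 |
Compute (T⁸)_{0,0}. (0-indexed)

T = I + N where N = [[0, 0, 0], [−4, 0, 0], [2, −1, 0]] is strictly lower-triangular, so N³ = 0.
(I + N)⁸ = I + 8·N + 28·N² = [[1, 0, 0], [−32, 1, 0], [128, −8, 1]].

1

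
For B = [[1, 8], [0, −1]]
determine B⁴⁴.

B² = I (check: tr B = 0 and det B = −1), so B⁴⁴ = I since 44 is even.

[[1, 0], [0, 1]]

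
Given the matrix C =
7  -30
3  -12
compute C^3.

[[163, -570], [57, -198]]

tr C = -5 and det C = 6, so the characteristic polynomial is λ² − (-5)λ + (6) with roots -2 and -3.
Eigenvectors give P = [[10, 3], [3, 1]] with P⁻¹ = [[1, -3], [-3, 10]], and C = P·diag(-2, -3)·P⁻¹.
Then C^3 = P·diag(-8, -27)·P⁻¹ = [[-80, -81], [-24, -27]] · [[1, -3], [-3, 10]] = [[163, -570], [57, -198]].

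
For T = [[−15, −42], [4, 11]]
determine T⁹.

[[−137775, −413322], [39364, 118091]]

tr T = −4 and det T = 3, so the characteristic polynomial is λ² − (−4)λ + (3) with roots −1 and −3.
Eigenvectors give P = [[−3, −7], [1, 2]] with P⁻¹ = [[2, 7], [−1, −3]], and T = P·diag(−1, −3)·P⁻¹.
Then T⁹ = P·diag(−1, −19683)·P⁻¹ = [[3, 137781], [−1, −39366]] · [[2, 7], [−1, −3]] = [[−137775, −413322], [39364, 118091]].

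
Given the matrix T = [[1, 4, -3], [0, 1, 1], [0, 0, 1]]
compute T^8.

T = I + N where N = [[0, 4, -3], [0, 0, 1], [0, 0, 0]] is strictly upper-triangular, so N^3 = 0.
(I + N)^8 = I + 8·N + 28·N^2 = [[1, 32, 88], [0, 1, 8], [0, 0, 1]].

[[1, 32, 88], [0, 1, 8], [0, 0, 1]]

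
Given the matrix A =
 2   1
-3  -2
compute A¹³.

A² = I (check: tr A = 0 and det A = -1), so A¹³ = A since 13 is odd.

[[2, 1], [-3, -2]]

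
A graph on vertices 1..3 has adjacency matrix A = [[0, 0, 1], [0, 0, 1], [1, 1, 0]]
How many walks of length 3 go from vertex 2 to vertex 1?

The number of length-3 walks from vertex 2 to vertex 1 is entry (2,1) of A^3, where A is the adjacency matrix.
A^2 = [[1, 1, 0], [1, 1, 0], [0, 0, 2]]
A^3 = [[0, 0, 2], [0, 0, 2], [2, 2, 0]]

0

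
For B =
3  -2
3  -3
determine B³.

[[9, -6], [9, -9]]

B² = [[3, 0], [0, 3]]
B³ = [[9, -6], [9, -9]]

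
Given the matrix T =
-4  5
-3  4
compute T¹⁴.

[[1, 0], [0, 1]]

T² = I (check: tr T = 0 and det T = -1), so T¹⁴ = I since 14 is even.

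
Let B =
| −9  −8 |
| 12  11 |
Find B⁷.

tr B = 2 and det B = −3, so the characteristic polynomial is λ² − (2)λ + (−3) with roots 3 and −1.
Eigenvectors give P = [[−2, −1], [3, 1]] with P⁻¹ = [[1, 1], [−3, −2]], and B = P·diag(3, −1)·P⁻¹.
Then B⁷ = P·diag(2187, −1)·P⁻¹ = [[−4374, 1], [6561, −1]] · [[1, 1], [−3, −2]] = [[−4377, −4376], [6564, 6563]].

[[−4377, −4376], [6564, 6563]]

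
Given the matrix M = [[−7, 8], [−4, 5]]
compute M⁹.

tr M = −2 and det M = −3, so the characteristic polynomial is λ² − (−2)λ + (−3) with roots 1 and −3.
Eigenvectors give P = [[1, 2], [1, 1]] with P⁻¹ = [[−1, 2], [1, −1]], and M = P·diag(1, −3)·P⁻¹.
Then M⁹ = P·diag(1, −19683)·P⁻¹ = [[1, −39366], [1, −19683]] · [[−1, 2], [1, −1]] = [[−39367, 39368], [−19684, 19685]].

[[−39367, 39368], [−19684, 19685]]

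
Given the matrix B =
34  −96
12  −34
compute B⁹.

[[8704, −24576], [3072, −8704]]

tr B = 0 and det B = −4, so the characteristic polynomial is λ² − (0)λ + (−4) with roots −2 and 2.
Eigenvectors give P = [[8, −3], [3, −1]] with P⁻¹ = [[−1, 3], [−3, 8]], and B = P·diag(−2, 2)·P⁻¹.
Then B⁹ = P·diag(−512, 512)·P⁻¹ = [[−4096, −1536], [−1536, −512]] · [[−1, 3], [−3, 8]] = [[8704, −24576], [3072, −8704]].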